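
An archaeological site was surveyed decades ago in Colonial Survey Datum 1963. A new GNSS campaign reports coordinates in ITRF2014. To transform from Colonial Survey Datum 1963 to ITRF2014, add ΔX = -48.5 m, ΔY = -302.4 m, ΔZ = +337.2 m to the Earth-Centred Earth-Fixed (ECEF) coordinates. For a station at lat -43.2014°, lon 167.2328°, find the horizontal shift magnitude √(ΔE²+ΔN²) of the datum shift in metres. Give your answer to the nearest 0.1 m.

The local east axis at (φ, λ) is (−sin λ, cos λ, 0), so ΔE = −sin(167.2328°)·(-48.5) + cos(167.2328°)·(-302.4) = 305.64 m.
The local north axis is (−sin φ cos λ, −sin φ sin λ, cos φ), giving ΔN = 32.381 − 45.748 + 245.803 = 232.44 m.
Horizontal magnitude = √(ΔE² + ΔN²) = √(305.64² + 232.44²) = 383.98 m.

384.0 m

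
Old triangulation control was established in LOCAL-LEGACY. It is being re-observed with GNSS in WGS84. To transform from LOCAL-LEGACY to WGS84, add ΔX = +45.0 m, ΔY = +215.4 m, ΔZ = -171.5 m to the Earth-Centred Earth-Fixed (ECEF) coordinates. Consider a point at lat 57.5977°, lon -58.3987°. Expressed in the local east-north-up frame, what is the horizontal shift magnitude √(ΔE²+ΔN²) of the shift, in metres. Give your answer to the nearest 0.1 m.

157.2 m

At φ = 57.5977°, λ = -58.3987°: sin φ = 0.844306, cos φ = 0.535861, sin λ = -0.851715, cos λ = 0.524005.
ΔE = −sin λ·ΔX + cos λ·ΔY = −(-0.851715)·(45.0) + (0.524005)·(215.4) = 151.20 m.
ΔN = −sin φ cos λ·ΔX − sin φ sin λ·ΔY + cos φ·ΔZ = −(0.844306)(0.524005)(45.0) − (0.844306)(-0.851715)(215.4) + (0.535861)(-171.5) = 43.09 m.
Horizontal magnitude = √(ΔE² + ΔN²) = √(151.20² + 43.09²) = 157.22 m.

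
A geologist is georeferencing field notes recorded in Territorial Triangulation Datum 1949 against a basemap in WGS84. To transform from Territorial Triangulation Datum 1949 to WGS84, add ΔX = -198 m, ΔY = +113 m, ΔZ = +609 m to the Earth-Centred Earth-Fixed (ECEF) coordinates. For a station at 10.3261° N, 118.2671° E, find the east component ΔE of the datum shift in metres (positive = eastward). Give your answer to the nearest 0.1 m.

The local east axis at (φ, λ) is (−sin λ, cos λ, 0), so ΔE = −sin(118.2671°)·(-198) + cos(118.2671°)·113 = 120.87 m.

ΔE = 120.9 m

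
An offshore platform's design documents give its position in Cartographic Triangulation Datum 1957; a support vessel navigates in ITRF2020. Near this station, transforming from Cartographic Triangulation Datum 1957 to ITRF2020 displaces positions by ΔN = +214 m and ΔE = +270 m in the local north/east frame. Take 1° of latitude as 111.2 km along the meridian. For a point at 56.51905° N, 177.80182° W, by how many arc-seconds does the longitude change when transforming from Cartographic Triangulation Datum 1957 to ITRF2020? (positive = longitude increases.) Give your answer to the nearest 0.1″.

Δλ = 15.8″

At latitude 56.51905°, cos φ = 0.551660.
1° of longitude at this latitude = 111.2 × cos φ = 61.34 km, so Δλ = 270.0 / 61344.6 = 0.0044014° = 15.845″.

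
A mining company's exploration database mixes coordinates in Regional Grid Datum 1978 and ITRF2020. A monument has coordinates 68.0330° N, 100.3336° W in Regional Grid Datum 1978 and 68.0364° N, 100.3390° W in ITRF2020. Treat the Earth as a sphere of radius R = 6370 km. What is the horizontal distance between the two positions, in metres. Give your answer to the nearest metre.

440 m

Δφ = 68.0364° − 68.0330° = +0.0034°; Δλ = -100.3390° − -100.3336° = -0.0054°.
1° along a meridian = πR/180 = 111177 m.
ΔN = Δφ × 111177 = 378.0 m; ΔE = Δλ × 111177 × cos(68.0330°) = -0.0054 × 111177 × 0.374073 = -224.6 m.
Distance = √(ΔE² + ΔN²) = √((-224.6)² + 378.0²) = 439.7 m.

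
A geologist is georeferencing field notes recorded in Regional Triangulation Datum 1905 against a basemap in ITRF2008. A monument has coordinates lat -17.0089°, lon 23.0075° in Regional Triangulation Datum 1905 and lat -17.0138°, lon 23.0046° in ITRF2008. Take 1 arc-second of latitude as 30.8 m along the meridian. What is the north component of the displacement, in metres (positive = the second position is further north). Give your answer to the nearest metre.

Δφ = -17.0138° − -17.0089° = -0.0049°; Δλ = 23.0046° − 23.0075° = -0.0029°.
1° of latitude = 3600 × 30.80 = 110880 m.
ΔN = Δφ × 110880 = -543.3 m; ΔE = Δλ × 110880 × cos(-17.0089°) = -0.0029 × 110880 × 0.956259 = -307.5 m.

ΔN = -543 m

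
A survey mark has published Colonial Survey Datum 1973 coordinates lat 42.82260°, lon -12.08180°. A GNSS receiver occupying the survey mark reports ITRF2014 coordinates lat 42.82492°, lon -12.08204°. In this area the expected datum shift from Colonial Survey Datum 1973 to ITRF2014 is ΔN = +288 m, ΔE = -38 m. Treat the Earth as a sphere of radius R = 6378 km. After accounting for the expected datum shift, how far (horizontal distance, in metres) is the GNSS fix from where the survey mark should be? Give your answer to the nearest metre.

35 m

Observed coordinate differences: Δφ = +0.00232°, Δλ = -0.00024°.
Converting to metres (1° lat = 111317 m, cos φ = 0.733462): observed ΔN = 258.3 m, observed ΔE = -19.6 m.
Subtracting the expected shift leaves a residual of 258.3 − (288) = -29.7 m north and -19.6 − (-38) = 18.4 m east.
Residual distance = √((-29.7)² + 18.4²) = 35.0 m.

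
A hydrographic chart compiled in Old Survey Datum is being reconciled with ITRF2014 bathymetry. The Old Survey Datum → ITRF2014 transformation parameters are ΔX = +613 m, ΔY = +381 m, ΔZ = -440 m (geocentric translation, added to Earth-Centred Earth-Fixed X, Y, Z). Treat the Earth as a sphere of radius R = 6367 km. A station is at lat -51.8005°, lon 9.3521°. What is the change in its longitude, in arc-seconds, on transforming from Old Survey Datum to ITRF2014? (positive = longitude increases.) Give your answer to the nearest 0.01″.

Δλ = 14.48″

sin φ = -0.785862, cos φ = 0.618402, sin λ = 0.162501, cos λ = 0.986708.
East component: ΔE = −sin λ·ΔX + cos λ·ΔY = −(0.162501)(613) + (0.986708)(381) = 276.32 m.
1° of latitude spans πR/180 = 111125 m; at latitude φ, 1° of longitude spans that × cos φ = 68719.9 m, so Δλ = 276.32 / 68719.9 × 3600 = 14.476″.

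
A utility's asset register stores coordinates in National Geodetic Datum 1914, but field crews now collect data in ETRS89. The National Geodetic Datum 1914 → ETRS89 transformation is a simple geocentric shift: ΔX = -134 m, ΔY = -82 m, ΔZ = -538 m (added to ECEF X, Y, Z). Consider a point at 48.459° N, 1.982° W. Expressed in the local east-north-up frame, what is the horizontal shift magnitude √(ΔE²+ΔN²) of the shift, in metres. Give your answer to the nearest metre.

The local east axis at (φ, λ) is (−sin λ, cos λ, 0), so ΔE = −sin(-1.982°)·(-134) + cos(-1.982°)·(-82) = -86.59 m.
The local north axis is (−sin φ cos λ, −sin φ sin λ, cos φ), giving ΔN = 100.237 − 2.123 − 356.778 = -258.66 m.
Horizontal magnitude = √(ΔE² + ΔN²) = √((-86.59)² + (-258.66)²) = 272.77 m.

273 m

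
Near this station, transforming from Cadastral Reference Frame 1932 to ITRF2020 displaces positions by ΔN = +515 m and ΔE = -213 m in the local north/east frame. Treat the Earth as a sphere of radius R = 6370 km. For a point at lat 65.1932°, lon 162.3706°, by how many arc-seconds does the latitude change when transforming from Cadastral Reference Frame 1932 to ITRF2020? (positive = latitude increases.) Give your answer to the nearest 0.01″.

Δφ = 16.68″

On a sphere of radius R, 1 rad of latitude = R, so Δφ = ΔN / R = 515.0 / 6370000 = 8.0848e-05 rad = 16.676″.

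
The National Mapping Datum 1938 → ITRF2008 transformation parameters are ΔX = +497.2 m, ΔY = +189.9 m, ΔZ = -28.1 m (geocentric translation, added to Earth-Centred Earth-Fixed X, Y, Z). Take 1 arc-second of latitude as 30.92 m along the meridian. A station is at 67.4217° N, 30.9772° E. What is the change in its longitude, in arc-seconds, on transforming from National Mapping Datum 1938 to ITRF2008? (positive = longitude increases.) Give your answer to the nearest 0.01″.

Δλ = -7.84″

sin φ = 0.923356, cos φ = 0.383946, sin λ = 0.514697, cos λ = 0.857372.
East component: ΔE = −sin λ·ΔX + cos λ·ΔY = −(0.514697)(497.2) + (0.857372)(189.9) = -93.09 m.
1° of latitude spans 3600 × 30.92 = 111312 m; at latitude φ, 1° of longitude spans that × cos φ = 42737.8 m, so Δλ = -93.09 / 42737.8 × 3600 = -7.842″.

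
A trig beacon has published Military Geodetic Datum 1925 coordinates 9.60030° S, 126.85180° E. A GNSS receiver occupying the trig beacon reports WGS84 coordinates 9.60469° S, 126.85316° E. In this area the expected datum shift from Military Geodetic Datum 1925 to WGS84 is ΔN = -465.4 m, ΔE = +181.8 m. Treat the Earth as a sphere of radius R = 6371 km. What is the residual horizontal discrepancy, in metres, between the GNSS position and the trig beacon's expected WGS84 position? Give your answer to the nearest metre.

40 m

Observed coordinate differences: Δφ = -0.00439°, Δλ = +0.00136°.
Converting to metres (1° lat = 111195 m, cos φ = 0.985995): observed ΔN = -488.1 m, observed ΔE = 149.1 m.
Subtracting the expected shift leaves a residual of -488.1 − (-465.4) = -22.7 m north and 149.1 − (181.8) = -32.7 m east.
Residual distance = √((-22.7)² + (-32.7)²) = 39.8 m.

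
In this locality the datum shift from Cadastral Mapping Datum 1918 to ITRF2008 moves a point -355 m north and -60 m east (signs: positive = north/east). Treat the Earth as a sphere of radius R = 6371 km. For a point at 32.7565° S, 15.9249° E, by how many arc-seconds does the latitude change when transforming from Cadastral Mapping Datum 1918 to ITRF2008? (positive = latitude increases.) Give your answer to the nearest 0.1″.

Δφ = -11.5″

On a sphere of radius R, 1 rad of latitude = R, so Δφ = ΔN / R = -355.0 / 6371000 = -5.5721e-05 rad = -11.493″.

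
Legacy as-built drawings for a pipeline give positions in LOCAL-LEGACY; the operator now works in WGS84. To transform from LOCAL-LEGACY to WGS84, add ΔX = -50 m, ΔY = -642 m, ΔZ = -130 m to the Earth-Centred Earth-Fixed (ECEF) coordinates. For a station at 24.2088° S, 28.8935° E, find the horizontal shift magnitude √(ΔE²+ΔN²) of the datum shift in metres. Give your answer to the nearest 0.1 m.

At φ = -24.2088°, λ = 28.8935°: sin φ = -0.410063, cos φ = 0.912057, sin λ = 0.483183, cos λ = 0.875519.
ΔE = −sin λ·ΔX + cos λ·ΔY = −(0.483183)·(-50) + (0.875519)·(-642) = -537.92 m.
ΔN = −sin φ cos λ·ΔX − sin φ sin λ·ΔY + cos φ·ΔZ = −(-0.410063)(0.875519)(-50) − (-0.410063)(0.483183)(-642) + (0.912057)(-130) = -263.72 m.
Horizontal magnitude = √(ΔE² + ΔN²) = √((-537.92)² + (-263.72)²) = 599.09 m.

599.1 m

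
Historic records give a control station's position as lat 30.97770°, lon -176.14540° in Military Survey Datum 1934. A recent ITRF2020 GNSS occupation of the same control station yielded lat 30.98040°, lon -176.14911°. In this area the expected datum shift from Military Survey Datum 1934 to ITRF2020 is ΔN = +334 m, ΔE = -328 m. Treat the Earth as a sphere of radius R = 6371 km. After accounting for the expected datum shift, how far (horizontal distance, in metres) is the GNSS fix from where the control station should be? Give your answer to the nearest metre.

42 m

Observed coordinate differences: Δφ = +0.00270°, Δλ = -0.00371°.
Converting to metres (1° lat = 111195 m, cos φ = 0.857368): observed ΔN = 300.2 m, observed ΔE = -353.7 m.
Subtracting the expected shift leaves a residual of 300.2 − (334) = -33.8 m north and -353.7 − (-328) = -25.7 m east.
Residual distance = √((-33.8)² + (-25.7)²) = 42.4 m.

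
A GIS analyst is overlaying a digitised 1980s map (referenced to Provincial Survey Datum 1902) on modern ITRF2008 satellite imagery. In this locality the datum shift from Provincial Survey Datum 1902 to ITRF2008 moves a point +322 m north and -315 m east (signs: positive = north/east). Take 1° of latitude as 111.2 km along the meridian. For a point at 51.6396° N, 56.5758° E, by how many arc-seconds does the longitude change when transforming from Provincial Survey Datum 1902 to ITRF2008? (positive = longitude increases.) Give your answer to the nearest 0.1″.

At latitude 51.6396°, cos φ = 0.620606.
1° of longitude at this latitude = 111.2 × cos φ = 69.01 km, so Δλ = -315.0 / 69011.4 = -0.0045645° = -16.432″.

Δλ = -16.4″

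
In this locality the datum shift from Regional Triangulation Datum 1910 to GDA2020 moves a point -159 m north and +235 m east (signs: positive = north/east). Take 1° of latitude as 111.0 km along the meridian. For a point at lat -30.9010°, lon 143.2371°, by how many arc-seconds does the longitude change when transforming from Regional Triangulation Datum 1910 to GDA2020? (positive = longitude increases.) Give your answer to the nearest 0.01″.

Δλ = 8.88″

At latitude -30.9010°, cos φ = 0.858056.
1° of longitude at this latitude = 111.0 × cos φ = 95.24 km, so Δλ = 235.0 / 95244.2 = 0.0024673° = 8.882″.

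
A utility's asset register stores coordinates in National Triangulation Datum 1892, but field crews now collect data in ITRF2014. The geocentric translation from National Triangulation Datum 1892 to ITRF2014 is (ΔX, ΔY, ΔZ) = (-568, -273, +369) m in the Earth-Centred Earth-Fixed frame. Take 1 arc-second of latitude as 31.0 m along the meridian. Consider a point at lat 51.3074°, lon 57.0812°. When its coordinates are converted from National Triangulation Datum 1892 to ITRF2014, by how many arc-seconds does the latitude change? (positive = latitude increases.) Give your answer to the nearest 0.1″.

sin φ = 0.780511, cos φ = 0.625142, sin λ = 0.839442, cos λ = 0.543450.
North component: ΔN = −sin φ cos λ·ΔX − sin φ sin λ·ΔY + cos φ·ΔZ = −(0.780511)(0.543450)(-568) − (0.780511)(0.839442)(-273) + (0.625142)(369) = 650.47 m.
1° of latitude spans 3600 × 31.00 = 111600 m, so Δφ = 650.47 / 111600 × 3600 = 20.983″.

Δφ = 21.0″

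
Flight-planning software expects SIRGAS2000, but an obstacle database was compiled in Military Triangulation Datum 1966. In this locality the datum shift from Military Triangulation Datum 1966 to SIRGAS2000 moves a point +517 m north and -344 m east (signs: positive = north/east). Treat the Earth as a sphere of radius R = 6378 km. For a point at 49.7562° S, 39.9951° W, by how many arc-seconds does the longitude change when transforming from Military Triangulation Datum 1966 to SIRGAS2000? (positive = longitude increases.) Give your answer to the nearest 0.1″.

At latitude -49.7562°, cos φ = 0.646041.
One radian of longitude at latitude φ spans R cos φ, so Δλ = ΔE / (R cos φ) = -344.0 / (6378000 × 0.646041) = -8.3486e-05 rad = -17.220″.

Δλ = -17.2″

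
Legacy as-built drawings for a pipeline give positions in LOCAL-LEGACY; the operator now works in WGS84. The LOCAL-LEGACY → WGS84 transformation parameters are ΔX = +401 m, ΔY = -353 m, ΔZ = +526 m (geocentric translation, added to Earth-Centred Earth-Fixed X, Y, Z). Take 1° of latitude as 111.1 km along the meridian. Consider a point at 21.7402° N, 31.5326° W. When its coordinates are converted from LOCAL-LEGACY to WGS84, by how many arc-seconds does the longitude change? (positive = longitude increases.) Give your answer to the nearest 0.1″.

Δλ = -3.2″

sin φ = 0.370399, cos φ = 0.928873, sin λ = -0.522984, cos λ = 0.852343.
East component: ΔE = −sin λ·ΔX + cos λ·ΔY = −(-0.522984)(401) + (0.852343)(-353) = -91.16 m.
1° of latitude spans 111100 m; at latitude φ, 1° of longitude spans that × cos φ = 103197.8 m, so Δλ = -91.16 / 103197.8 × 3600 = -3.180″.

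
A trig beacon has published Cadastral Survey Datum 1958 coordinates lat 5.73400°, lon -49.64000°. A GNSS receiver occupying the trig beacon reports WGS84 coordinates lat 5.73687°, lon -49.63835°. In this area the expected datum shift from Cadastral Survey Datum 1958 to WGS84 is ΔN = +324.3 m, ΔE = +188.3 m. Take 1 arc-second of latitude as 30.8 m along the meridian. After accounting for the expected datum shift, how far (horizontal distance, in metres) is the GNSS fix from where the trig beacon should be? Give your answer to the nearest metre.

Observed coordinate differences: Δφ = +0.00287°, Δλ = +0.00165°.
Converting to metres (1° lat = 110880 m, cos φ = 0.994996): observed ΔN = 318.2 m, observed ΔE = 182.0 m.
Subtracting the expected shift leaves a residual of 318.2 − (324.3) = -6.1 m north and 182.0 − (188.3) = -6.3 m east.
Residual distance = √((-6.1)² + (-6.3)²) = 8.7 m.

9 m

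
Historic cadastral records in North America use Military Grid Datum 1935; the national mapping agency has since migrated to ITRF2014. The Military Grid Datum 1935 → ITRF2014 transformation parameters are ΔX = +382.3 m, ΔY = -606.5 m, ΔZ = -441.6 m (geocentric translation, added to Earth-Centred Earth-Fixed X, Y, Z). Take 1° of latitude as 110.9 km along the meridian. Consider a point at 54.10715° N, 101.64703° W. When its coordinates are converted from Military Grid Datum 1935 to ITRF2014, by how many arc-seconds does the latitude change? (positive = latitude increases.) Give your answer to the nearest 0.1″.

Δφ = -22.0″

sin φ = 0.810115, cos φ = 0.586271, sin λ = -0.979410, cos λ = -0.201882.
North component: ΔN = −sin φ cos λ·ΔX − sin φ sin λ·ΔY + cos φ·ΔZ = −(0.810115)(-0.201882)(382.3) − (0.810115)(-0.979410)(-606.5) + (0.586271)(-441.6) = -677.59 m.
1° of latitude spans 110900 m, so Δφ = -677.59 / 110900 × 3600 = -21.996″.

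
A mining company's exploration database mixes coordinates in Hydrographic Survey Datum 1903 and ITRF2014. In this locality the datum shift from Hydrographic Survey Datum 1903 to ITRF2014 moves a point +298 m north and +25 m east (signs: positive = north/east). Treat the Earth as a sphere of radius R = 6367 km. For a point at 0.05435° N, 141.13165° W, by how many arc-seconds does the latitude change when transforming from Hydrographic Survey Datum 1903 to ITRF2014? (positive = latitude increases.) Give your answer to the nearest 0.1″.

Δφ = 9.7″

On a sphere of radius R, 1 rad of latitude = R, so Δφ = ΔN / R = 298.0 / 6367000 = 4.6804e-05 rad = 9.654″.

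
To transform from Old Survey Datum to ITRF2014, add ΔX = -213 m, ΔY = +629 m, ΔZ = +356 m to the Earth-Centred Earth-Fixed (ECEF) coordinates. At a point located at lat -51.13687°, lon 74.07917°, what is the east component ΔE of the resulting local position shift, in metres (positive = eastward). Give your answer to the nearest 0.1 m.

ΔE = 377.4 m

At φ = -51.13687°, λ = 74.07917°: sin φ = -0.778647, cos φ = 0.627462, sin λ = 0.961642, cos λ = 0.274309.
ΔE = −sin λ·ΔX + cos λ·ΔY = −(0.961642)·(-213) + (0.274309)·(629) = 377.37 m.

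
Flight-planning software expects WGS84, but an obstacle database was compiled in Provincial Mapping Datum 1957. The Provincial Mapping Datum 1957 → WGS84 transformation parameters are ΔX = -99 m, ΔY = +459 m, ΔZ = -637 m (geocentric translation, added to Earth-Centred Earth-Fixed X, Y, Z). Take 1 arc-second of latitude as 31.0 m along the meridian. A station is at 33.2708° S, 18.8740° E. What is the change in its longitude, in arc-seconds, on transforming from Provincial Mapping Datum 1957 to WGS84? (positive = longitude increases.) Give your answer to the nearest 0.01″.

sin φ = -0.548597, cos φ = 0.836087, sin λ = 0.323488, cos λ = 0.946232.
East component: ΔE = −sin λ·ΔX + cos λ·ΔY = −(0.323488)(-99) + (0.946232)(459) = 466.35 m.
1° of latitude spans 3600 × 31.00 = 111600 m; at latitude φ, 1° of longitude spans that × cos φ = 93307.3 m, so Δλ = 466.35 / 93307.3 × 3600 = 17.993″.

Δλ = 17.99″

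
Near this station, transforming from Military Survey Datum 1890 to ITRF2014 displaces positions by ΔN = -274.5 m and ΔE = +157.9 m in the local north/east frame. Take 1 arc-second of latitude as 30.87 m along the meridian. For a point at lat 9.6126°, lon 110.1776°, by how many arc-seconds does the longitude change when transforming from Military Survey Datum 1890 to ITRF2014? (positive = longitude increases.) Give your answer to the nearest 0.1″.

At latitude 9.6126°, cos φ = 0.985959.
1″ of longitude at this latitude = 30.87 × cos φ = 30.4366 m, so Δλ = 157.9 / 30.4366 = 5.188″.

Δλ = 5.2″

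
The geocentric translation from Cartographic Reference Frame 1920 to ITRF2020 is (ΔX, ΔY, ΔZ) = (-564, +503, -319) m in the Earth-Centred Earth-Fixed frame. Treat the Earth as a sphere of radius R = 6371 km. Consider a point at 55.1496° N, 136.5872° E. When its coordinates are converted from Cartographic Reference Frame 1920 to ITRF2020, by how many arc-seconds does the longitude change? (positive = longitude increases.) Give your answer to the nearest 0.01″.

Δλ = 1.26″

sin φ = 0.820647, cos φ = 0.571436, sin λ = 0.687250, cos λ = -0.726421.
East component: ΔE = −sin λ·ΔX + cos λ·ΔY = −(0.687250)(-564) + (-0.726421)(503) = 22.22 m.
1° of latitude spans πR/180 = 111195 m; at latitude φ, 1° of longitude spans that × cos φ = 63540.7 m, so Δλ = 22.22 / 63540.7 × 3600 = 1.259″.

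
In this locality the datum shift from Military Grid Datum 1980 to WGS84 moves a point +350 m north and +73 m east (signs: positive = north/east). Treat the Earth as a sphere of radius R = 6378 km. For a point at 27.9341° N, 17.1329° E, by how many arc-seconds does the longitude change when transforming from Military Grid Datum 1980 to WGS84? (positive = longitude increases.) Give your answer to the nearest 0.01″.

At latitude 27.9341°, cos φ = 0.883487.
One radian of longitude at latitude φ spans R cos φ, so Δλ = ΔE / (R cos φ) = 73.0 / (6378000 × 0.883487) = 1.2955e-05 rad = 2.672″.

Δλ = 2.67″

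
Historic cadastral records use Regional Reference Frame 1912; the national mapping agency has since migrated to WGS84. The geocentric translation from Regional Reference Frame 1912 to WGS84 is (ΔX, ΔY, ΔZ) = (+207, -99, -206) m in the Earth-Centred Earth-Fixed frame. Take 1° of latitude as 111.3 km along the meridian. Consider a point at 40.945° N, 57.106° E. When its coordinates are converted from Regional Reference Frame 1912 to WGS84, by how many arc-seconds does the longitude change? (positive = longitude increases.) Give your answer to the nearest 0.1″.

sin φ = 0.655334, cos φ = 0.755339, sin λ = 0.839677, cos λ = 0.543087.
East component: ΔE = −sin λ·ΔX + cos λ·ΔY = −(0.839677)(207) + (0.543087)(-99) = -227.58 m.
1° of latitude spans 111300 m; at latitude φ, 1° of longitude spans that × cos φ = 84069.2 m, so Δλ = -227.58 / 84069.2 × 3600 = -9.745″.

Δλ = -9.7″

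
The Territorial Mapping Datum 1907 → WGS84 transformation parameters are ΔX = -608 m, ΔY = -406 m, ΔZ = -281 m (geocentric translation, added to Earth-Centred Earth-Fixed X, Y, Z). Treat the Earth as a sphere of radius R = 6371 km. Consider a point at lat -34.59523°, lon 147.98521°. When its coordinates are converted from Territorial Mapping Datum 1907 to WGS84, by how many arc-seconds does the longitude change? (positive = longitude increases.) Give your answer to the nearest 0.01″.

sin φ = -0.567775, cos φ = 0.823184, sin λ = 0.530138, cos λ = -0.847911.
East component: ΔE = −sin λ·ΔX + cos λ·ΔY = −(0.530138)(-608) + (-0.847911)(-406) = 666.58 m.
1° of latitude spans πR/180 = 111195 m; at latitude φ, 1° of longitude spans that × cos φ = 91533.8 m, so Δλ = 666.58 / 91533.8 × 3600 = 26.216″.

Δλ = 26.22″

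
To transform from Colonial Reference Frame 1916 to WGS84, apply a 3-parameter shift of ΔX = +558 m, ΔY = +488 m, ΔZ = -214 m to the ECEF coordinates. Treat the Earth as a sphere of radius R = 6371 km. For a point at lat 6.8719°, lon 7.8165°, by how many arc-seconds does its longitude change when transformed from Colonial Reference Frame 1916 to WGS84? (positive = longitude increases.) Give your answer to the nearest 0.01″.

Δλ = 13.29″

sin φ = 0.119650, cos φ = 0.992816, sin λ = 0.136001, cos λ = 0.990709.
East component: ΔE = −sin λ·ΔX + cos λ·ΔY = −(0.136001)(558) + (0.990709)(488) = 407.58 m.
1° of latitude spans πR/180 = 111195 m; at latitude φ, 1° of longitude spans that × cos φ = 110396.1 m, so Δλ = 407.58 / 110396.1 × 3600 = 13.291″.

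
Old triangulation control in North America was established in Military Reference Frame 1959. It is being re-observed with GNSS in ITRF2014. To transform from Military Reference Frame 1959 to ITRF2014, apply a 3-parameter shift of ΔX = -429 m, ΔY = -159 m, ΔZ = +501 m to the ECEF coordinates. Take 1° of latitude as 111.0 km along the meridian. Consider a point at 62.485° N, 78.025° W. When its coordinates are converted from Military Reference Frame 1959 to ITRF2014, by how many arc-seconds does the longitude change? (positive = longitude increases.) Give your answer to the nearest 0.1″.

Δλ = -31.8″

sin φ = 0.886890, cos φ = 0.461981, sin λ = -0.978238, cos λ = 0.207485.
East component: ΔE = −sin λ·ΔX + cos λ·ΔY = −(-0.978238)(-429) + (0.207485)(-159) = -452.65 m.
1° of latitude spans 111000 m; at latitude φ, 1° of longitude spans that × cos φ = 51279.9 m, so Δλ = -452.65 / 51279.9 × 3600 = -31.778″.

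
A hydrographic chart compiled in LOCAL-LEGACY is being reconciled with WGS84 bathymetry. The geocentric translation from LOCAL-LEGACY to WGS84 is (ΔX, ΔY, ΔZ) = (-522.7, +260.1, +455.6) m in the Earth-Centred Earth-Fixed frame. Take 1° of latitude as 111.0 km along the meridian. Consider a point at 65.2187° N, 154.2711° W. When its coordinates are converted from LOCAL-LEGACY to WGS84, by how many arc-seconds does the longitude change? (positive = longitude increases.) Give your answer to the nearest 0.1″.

sin φ = 0.907914, cos φ = 0.419156, sin λ = -0.434114, cos λ = -0.900858.
East component: ΔE = −sin λ·ΔX + cos λ·ΔY = −(-0.434114)(-522.7) + (-0.900858)(260.1) = -461.22 m.
1° of latitude spans 111000 m; at latitude φ, 1° of longitude spans that × cos φ = 46526.3 m, so Δλ = -461.22 / 46526.3 × 3600 = -35.688″.

Δλ = -35.7″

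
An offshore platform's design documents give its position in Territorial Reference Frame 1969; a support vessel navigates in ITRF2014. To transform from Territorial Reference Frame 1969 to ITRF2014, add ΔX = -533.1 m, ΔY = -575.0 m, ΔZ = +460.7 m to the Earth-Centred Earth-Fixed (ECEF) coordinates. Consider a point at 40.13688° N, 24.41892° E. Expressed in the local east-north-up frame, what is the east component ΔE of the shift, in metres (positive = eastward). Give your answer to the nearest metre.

ΔE = -303 m

At φ = 40.13688°, λ = 24.41892°: sin φ = 0.644616, cos φ = 0.764507, sin λ = 0.413405, cos λ = 0.910547.
ΔE = −sin λ·ΔX + cos λ·ΔY = −(0.413405)·(-533.1) + (0.910547)·(-575.0) = -303.18 m.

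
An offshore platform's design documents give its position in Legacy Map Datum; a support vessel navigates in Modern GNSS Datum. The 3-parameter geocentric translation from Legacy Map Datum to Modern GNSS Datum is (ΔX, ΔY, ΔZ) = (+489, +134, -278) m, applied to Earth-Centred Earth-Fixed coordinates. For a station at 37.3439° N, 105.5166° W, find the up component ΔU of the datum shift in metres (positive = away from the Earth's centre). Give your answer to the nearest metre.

ΔU = -375 m

At φ = 37.3439°, λ = -105.5166°: sin φ = 0.606598, cos φ = 0.795009, sin λ = -0.963553, cos λ = -0.267518.
ΔU = cos φ cos λ·ΔX + cos φ sin λ·ΔY + sin φ·ΔZ = (0.795009)(-0.267518)(489) + (0.795009)(-0.963553)(134) + (0.606598)(-278) = -375.28 m.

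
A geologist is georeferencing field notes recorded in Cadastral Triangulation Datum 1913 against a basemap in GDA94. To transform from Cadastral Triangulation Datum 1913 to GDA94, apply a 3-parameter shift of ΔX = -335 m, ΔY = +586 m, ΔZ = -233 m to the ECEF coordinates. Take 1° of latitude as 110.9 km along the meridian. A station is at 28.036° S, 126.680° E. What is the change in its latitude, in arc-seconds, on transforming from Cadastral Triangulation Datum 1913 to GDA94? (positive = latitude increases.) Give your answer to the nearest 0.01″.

sin φ = -0.470026, cos φ = 0.882652, sin λ = 0.801984, cos λ = -0.597345.
North component: ΔN = −sin φ cos λ·ΔX − sin φ sin λ·ΔY + cos φ·ΔZ = −(-0.470026)(-0.597345)(-335) − (-0.470026)(0.801984)(586) + (0.882652)(-233) = 109.29 m.
1° of latitude spans 110900 m, so Δφ = 109.29 / 110900 × 3600 = 3.548″.

Δφ = 3.55″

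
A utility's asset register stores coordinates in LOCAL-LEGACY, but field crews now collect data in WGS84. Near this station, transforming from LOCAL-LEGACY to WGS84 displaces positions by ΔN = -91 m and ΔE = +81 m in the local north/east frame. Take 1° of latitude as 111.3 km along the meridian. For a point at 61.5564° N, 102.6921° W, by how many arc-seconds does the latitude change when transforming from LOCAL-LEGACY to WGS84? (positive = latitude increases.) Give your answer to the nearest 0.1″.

1° of latitude = 111.3 km, so Δφ = -91.0 / 111300 = -0.0008176° = -2.943″.

Δφ = -2.9″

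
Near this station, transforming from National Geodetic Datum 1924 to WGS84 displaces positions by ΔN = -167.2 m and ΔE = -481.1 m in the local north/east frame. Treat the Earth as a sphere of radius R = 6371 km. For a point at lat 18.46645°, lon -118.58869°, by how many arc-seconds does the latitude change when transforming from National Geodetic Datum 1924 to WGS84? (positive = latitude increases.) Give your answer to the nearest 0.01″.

On a sphere of radius R, 1 rad of latitude = R, so Δφ = ΔN / R = -167.2 / 6371000 = -2.6244e-05 rad = -5.413″.

Δφ = -5.41″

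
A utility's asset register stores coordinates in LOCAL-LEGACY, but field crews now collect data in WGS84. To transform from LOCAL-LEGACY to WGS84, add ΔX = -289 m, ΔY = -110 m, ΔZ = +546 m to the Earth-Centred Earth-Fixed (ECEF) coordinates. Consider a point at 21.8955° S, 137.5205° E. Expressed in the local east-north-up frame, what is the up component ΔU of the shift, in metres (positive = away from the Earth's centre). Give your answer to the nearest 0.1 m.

The local up (radial) axis is (cos φ cos λ, cos φ sin λ, sin φ), giving ΔU = 197.768 − 68.927 − 203.612 = -74.77 m.

ΔU = -74.8 m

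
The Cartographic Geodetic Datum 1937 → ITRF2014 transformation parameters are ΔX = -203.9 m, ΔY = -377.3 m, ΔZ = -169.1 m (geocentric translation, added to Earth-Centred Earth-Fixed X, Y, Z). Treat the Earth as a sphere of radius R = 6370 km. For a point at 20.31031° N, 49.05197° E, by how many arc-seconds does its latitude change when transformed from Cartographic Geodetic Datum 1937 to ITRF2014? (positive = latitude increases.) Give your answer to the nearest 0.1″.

Δφ = -0.4″

sin φ = 0.347104, cos φ = 0.937826, sin λ = 0.755304, cos λ = 0.655374.
North component: ΔN = −sin φ cos λ·ΔX − sin φ sin λ·ΔY + cos φ·ΔZ = −(0.347104)(0.655374)(-203.9) − (0.347104)(0.755304)(-377.3) + (0.937826)(-169.1) = -13.29 m.
1° of latitude spans πR/180 = 111177 m, so Δφ = -13.29 / 111177 × 3600 = -0.430″.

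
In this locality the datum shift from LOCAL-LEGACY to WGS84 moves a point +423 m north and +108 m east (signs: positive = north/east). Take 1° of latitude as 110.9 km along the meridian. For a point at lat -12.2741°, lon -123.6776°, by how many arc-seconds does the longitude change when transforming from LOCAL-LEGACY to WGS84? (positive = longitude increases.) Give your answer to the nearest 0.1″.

Δλ = 3.6″

At latitude -12.2741°, cos φ = 0.977142.
1° of longitude at this latitude = 110.9 × cos φ = 108.37 km, so Δλ = 108.0 / 108365.0 = 0.0009966° = 3.588″.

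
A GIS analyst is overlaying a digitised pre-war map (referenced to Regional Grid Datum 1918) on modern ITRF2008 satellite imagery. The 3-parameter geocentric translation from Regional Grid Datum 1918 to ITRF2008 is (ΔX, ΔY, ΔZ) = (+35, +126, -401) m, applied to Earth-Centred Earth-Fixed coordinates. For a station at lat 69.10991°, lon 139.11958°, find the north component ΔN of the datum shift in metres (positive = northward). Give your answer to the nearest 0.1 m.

ΔN = -195.3 m

At φ = 69.10991°, λ = 139.11958°: sin φ = 0.934266, cos φ = 0.356576, sin λ = 0.654482, cos λ = -0.756077.
ΔN = −sin φ cos λ·ΔX − sin φ sin λ·ΔY + cos φ·ΔZ = −(0.934266)(-0.756077)(35) − (0.934266)(0.654482)(126) + (0.356576)(-401) = -195.31 m.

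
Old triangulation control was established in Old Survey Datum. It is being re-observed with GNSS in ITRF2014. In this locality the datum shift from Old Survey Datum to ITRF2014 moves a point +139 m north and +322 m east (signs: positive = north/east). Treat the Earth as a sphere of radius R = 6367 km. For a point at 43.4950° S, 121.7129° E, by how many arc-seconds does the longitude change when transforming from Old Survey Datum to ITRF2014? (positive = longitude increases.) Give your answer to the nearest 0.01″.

At latitude -43.4950°, cos φ = 0.725434.
One radian of longitude at latitude φ spans R cos φ, so Δλ = ΔE / (R cos φ) = 322.0 / (6367000 × 0.725434) = 6.9714e-05 rad = 14.380″.

Δλ = 14.38″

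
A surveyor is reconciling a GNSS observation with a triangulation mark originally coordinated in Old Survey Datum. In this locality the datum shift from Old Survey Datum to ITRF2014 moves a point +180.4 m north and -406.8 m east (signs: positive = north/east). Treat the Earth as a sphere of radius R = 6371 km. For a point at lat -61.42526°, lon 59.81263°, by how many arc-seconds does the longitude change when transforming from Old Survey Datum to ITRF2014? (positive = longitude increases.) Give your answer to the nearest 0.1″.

At latitude -61.42526°, cos φ = 0.478305.
One radian of longitude at latitude φ spans R cos φ, so Δλ = ΔE / (R cos φ) = -406.8 / (6371000 × 0.478305) = -1.3350e-04 rad = -27.536″.

Δλ = -27.5″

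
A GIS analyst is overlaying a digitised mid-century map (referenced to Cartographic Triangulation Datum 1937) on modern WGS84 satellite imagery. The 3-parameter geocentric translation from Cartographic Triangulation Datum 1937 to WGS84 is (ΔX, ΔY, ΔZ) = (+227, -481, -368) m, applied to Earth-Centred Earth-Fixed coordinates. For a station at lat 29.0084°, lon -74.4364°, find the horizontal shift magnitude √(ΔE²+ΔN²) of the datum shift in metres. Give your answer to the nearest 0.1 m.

583.0 m

At φ = 29.0084°, λ = -74.4364°: sin φ = 0.484938, cos φ = 0.874549, sin λ = -0.963333, cos λ = 0.268308.
ΔE = −sin λ·ΔX + cos λ·ΔY = −(-0.963333)·(227) + (0.268308)·(-481) = 89.62 m.
ΔN = −sin φ cos λ·ΔX − sin φ sin λ·ΔY + cos φ·ΔZ = −(0.484938)(0.268308)(227) − (0.484938)(-0.963333)(-481) + (0.874549)(-368) = -576.07 m.
Horizontal magnitude = √(ΔE² + ΔN²) = √(89.62² + (-576.07)²) = 583.00 m.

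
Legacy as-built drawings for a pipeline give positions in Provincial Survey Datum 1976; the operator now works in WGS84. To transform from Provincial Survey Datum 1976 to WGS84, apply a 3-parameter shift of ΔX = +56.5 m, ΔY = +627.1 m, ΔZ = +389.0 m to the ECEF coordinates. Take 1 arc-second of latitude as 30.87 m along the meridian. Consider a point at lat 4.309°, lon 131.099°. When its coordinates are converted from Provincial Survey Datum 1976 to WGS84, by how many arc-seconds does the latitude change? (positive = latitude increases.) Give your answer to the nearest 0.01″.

sin φ = 0.075135, cos φ = 0.997173, sin λ = 0.753575, cos λ = -0.657362.
North component: ΔN = −sin φ cos λ·ΔX − sin φ sin λ·ΔY + cos φ·ΔZ = −(0.075135)(-0.657362)(56.5) − (0.075135)(0.753575)(627.1) + (0.997173)(389.0) = 355.18 m.
1° of latitude spans 3600 × 30.87 = 111132 m, so Δφ = 355.18 / 111132 × 3600 = 11.506″.

Δφ = 11.51″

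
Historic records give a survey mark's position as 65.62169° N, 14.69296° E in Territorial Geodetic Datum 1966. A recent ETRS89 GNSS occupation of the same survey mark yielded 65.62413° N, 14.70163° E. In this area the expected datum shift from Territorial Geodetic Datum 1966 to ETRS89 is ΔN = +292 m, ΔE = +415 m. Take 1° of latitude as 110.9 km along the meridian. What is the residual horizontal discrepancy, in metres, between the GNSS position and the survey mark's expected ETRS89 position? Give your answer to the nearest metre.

28 m

Observed coordinate differences: Δφ = +0.00244°, Δλ = +0.00867°.
Converting to metres (1° lat = 110900 m, cos φ = 0.412760): observed ΔN = 270.6 m, observed ΔE = 396.9 m.
Subtracting the expected shift leaves a residual of 270.6 − (292) = -21.4 m north and 396.9 − (415) = -18.1 m east.
Residual distance = √((-21.4)² + (-18.1)²) = 28.1 m.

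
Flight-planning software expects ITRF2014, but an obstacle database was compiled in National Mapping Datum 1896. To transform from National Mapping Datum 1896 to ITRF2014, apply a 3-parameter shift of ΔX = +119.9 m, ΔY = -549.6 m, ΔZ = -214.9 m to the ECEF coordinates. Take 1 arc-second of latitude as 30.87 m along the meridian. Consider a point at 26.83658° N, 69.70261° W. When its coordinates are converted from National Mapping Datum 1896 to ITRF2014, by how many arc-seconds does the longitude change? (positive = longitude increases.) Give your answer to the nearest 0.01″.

Δλ = -2.84″

sin φ = 0.451447, cos φ = 0.892298, sin λ = -0.937905, cos λ = 0.346893.
East component: ΔE = −sin λ·ΔX + cos λ·ΔY = −(-0.937905)(119.9) + (0.346893)(-549.6) = -78.20 m.
1° of latitude spans 3600 × 30.87 = 111132 m; at latitude φ, 1° of longitude spans that × cos φ = 99162.8 m, so Δλ = -78.20 / 99162.8 × 3600 = -2.839″.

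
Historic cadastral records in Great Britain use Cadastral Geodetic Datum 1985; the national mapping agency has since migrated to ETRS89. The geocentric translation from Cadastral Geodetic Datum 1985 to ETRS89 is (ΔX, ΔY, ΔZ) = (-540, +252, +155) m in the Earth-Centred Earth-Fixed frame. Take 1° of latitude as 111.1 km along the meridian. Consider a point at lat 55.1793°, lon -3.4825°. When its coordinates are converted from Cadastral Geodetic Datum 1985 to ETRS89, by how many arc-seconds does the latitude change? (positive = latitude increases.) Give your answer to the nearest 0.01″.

Δφ = 17.61″

sin φ = 0.820943, cos φ = 0.571010, sin λ = -0.060744, cos λ = 0.998153.
North component: ΔN = −sin φ cos λ·ΔX − sin φ sin λ·ΔY + cos φ·ΔZ = −(0.820943)(0.998153)(-540) − (0.820943)(-0.060744)(252) + (0.571010)(155) = 543.56 m.
1° of latitude spans 111100 m, so Δφ = 543.56 / 111100 × 3600 = 17.613″.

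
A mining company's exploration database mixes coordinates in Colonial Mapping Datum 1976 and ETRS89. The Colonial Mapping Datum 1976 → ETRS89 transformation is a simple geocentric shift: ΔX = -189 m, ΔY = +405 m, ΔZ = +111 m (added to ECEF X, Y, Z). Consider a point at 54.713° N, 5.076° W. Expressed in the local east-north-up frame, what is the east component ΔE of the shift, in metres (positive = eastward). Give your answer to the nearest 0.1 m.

ΔE = 386.7 m

The local east axis at (φ, λ) is (−sin λ, cos λ, 0), so ΔE = −sin(-5.076°)·(-189) + cos(-5.076°)·405 = 386.69 m.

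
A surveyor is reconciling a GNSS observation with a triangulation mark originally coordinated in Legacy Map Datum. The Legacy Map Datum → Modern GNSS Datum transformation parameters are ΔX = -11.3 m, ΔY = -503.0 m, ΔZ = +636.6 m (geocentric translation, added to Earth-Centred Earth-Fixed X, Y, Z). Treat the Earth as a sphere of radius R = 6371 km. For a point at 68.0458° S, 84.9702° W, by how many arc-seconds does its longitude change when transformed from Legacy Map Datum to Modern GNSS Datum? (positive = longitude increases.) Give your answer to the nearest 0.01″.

Δλ = -4.79″

sin φ = -0.927483, cos φ = 0.373865, sin λ = -0.996149, cos λ = 0.087674.
East component: ΔE = −sin λ·ΔX + cos λ·ΔY = −(-0.996149)(-11.3) + (0.087674)(-503.0) = -55.36 m.
1° of latitude spans πR/180 = 111195 m; at latitude φ, 1° of longitude spans that × cos φ = 41571.9 m, so Δλ = -55.36 / 41571.9 × 3600 = -4.794″.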